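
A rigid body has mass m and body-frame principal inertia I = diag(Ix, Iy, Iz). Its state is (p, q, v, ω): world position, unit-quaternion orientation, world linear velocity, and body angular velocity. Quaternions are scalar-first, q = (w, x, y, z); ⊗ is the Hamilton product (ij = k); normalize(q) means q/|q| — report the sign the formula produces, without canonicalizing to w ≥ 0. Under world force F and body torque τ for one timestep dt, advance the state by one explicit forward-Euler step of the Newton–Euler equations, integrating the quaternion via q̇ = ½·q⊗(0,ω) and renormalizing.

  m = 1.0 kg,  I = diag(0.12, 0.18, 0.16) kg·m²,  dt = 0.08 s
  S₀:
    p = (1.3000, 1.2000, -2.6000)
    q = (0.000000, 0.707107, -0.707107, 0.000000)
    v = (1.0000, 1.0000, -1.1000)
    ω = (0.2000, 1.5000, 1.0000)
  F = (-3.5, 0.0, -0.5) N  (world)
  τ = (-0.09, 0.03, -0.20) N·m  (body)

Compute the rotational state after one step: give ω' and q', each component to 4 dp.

gyro term ω×Iω = (-0.0300, -0.0080, 0.0180)
angular accel α = (-0.5000, 0.2111, -1.3625)
new body rate ω' = (0.1600, 1.5169, 0.8910)
q⊗(0,ω) = (0.9192391, -0.7071070, -0.7071070, 1.2020819)
q' = normalize(q + ½dt·q⊗(0,ω)) = (0.0367, 0.6770, -0.7335, 0.0480)

ω' = (0.1600, 1.5169, 0.8910)
q' = (0.0367, 0.6770, -0.7335, 0.0480)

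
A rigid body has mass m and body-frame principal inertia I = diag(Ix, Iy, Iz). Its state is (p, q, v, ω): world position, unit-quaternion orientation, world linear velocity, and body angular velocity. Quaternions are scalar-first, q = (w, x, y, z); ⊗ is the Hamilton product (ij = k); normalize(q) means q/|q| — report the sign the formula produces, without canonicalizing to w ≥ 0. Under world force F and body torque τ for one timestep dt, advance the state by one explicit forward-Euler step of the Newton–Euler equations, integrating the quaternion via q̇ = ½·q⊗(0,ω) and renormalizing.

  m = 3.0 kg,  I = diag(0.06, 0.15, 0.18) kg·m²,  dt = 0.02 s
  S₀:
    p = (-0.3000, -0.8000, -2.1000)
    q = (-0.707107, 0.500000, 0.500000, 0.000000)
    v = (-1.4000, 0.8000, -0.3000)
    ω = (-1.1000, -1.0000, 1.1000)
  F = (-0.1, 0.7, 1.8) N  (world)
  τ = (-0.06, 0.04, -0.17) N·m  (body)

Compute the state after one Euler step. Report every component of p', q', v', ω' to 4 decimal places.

linear accel F/m = (-0.0333, 0.2333, 0.6000)
p' = p + v·dt = (-0.3280, -0.7840, -2.1060)
v + (F/m)dt = (-1.4007, 0.8047, -0.2880)
(τ − ω×Iω)/I = (-0.4500, -0.7013, -1.4944)
new body rate ω' = (-1.1090, -1.0140, 1.0701)
q⊗(0,ω) = (1.0500000, 1.3278177, 0.1571070, -0.7278177)
q + ½dt·q⊗(0,ω), renormalized = (-0.6965, 0.5132, 0.5015, -0.0073)

p' = (-0.3280, -0.7840, -2.1060)
q' = (-0.6965, 0.5132, 0.5015, -0.0073)
v' = (-1.4007, 0.8047, -0.2880)
ω' = (-1.1090, -1.0140, 1.0701)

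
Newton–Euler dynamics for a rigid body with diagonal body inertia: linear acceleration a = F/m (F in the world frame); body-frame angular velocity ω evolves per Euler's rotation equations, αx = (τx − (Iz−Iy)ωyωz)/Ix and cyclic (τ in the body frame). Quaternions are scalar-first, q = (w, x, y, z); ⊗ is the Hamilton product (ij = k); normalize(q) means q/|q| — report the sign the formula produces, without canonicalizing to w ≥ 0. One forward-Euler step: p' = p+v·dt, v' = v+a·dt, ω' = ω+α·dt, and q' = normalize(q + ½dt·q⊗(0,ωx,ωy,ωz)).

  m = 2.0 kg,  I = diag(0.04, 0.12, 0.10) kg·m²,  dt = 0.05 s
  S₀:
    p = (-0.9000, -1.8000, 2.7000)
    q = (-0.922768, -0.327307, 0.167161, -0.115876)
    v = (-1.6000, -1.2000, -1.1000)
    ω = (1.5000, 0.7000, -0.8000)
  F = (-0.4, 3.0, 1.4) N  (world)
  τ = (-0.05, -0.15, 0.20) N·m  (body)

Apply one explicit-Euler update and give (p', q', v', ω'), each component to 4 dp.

p' = (-0.9800, -1.8600, 2.6450)
q' = (-0.9148, -0.3628, 0.1400, -0.1093)
v' = (-1.6100, -1.1250, -1.0650)
ω' = (1.4235, 0.6075, -0.7420)

angular accel α = (-1.5300, -1.8500, 1.1600)
ω + α·dt = (1.4235, 0.6075, -0.7420)
Hamilton product q⊗(0,ω) = (0.2812470, -1.4367676, -1.0815972, 0.2583580)
q' = normalize(q + ½dt·q⊗(0,ω)) = (-0.9148, -0.3628, 0.1400, -0.1093)
linear accel F/m = (-0.2000, 1.5000, 0.7000)
p + v·dt = (-0.9800, -1.8600, 2.6450)
v' = v + a·dt = (-1.6100, -1.1250, -1.0650)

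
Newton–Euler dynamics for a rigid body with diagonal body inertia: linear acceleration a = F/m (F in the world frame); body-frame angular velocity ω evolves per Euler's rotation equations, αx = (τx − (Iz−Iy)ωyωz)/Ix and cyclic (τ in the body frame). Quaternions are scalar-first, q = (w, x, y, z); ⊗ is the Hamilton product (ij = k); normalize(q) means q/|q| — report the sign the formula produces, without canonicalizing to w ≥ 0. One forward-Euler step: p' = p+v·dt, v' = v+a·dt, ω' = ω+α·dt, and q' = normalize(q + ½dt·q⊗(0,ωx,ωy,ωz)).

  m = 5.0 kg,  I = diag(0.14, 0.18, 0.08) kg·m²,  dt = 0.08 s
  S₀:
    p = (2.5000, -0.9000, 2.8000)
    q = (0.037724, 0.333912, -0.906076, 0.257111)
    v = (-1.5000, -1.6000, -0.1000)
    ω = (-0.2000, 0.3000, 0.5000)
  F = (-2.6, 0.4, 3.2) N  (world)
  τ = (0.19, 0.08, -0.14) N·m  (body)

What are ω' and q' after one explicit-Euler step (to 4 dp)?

ω' = (-0.0829, 0.3382, 0.3624)
q' = (0.0461, 0.3123, -0.9141, 0.2545)

gyro term ω×Iω = (-0.0150, -0.0060, -0.0024)
(τ − ω×Iω)/I = (1.4643, 0.4778, -1.7200)
ω + α·dt = (-0.0829, 0.3382, 0.3624)
Hamilton product q⊗(0,ω) = (0.2100497, -0.5377161, -0.2070610, -0.0621796)
updated quaternion q' = (0.0461, 0.3123, -0.9141, 0.2545)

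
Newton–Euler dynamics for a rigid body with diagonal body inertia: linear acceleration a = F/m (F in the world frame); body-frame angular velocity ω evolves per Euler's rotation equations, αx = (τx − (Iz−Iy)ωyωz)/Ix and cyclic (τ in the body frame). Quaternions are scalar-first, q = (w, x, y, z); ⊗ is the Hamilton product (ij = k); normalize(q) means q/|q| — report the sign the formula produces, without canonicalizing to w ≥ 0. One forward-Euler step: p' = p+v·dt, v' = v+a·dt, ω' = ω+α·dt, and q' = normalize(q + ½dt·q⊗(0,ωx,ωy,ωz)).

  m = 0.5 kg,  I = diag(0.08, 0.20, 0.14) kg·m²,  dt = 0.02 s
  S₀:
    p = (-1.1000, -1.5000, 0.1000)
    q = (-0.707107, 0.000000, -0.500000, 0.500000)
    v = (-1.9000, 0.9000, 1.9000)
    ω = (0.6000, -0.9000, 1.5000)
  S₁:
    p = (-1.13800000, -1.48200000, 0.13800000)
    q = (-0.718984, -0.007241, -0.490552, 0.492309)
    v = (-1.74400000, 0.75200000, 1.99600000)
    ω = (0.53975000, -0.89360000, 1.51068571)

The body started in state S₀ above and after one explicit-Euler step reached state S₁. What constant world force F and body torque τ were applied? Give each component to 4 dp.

rate change Δω = (-0.06025000, 0.00640000, 0.01068571)
precession coupling = (0.0810, -0.0540, -0.0648)
applied torque τ = (-0.1600, 0.0100, 0.0100)
velocity change Δv = (0.15600000, -0.14800000, 0.09600000)
applied force F = (3.9000, -3.7000, 2.4000)

F = (3.9000, -3.7000, 2.4000)
τ = (-0.1600, 0.0100, 0.0100)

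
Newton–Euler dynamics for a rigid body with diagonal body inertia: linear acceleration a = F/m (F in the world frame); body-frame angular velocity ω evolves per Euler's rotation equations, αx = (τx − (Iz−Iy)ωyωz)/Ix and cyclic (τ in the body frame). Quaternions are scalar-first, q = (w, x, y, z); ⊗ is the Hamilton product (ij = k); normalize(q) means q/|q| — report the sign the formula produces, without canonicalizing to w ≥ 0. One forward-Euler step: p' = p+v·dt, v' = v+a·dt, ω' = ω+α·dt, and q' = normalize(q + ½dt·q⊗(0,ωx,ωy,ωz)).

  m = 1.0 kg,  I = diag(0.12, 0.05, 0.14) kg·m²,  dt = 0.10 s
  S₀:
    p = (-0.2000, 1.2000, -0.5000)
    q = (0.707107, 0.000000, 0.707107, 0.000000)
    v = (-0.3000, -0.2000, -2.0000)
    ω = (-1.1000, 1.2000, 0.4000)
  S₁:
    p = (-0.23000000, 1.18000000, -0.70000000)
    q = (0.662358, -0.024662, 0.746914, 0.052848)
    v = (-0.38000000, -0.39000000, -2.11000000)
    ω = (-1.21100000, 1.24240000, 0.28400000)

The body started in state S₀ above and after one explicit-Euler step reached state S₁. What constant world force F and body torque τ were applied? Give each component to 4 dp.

F = (-0.8000, -1.9000, -1.1000)
τ = (-0.0900, 0.0300, -0.0700)

ω₁ − ω₀ = (-0.11100000, 0.04240000, -0.11600000)
precession coupling = (0.0432, 0.0088, 0.0924)
I·α + gyro = (-0.0900, 0.0300, -0.0700)
v₁ − v₀ = (-0.08000000, -0.19000000, -0.11000000)
m·(v₁−v₀)/dt = (-0.8000, -1.9000, -1.1000)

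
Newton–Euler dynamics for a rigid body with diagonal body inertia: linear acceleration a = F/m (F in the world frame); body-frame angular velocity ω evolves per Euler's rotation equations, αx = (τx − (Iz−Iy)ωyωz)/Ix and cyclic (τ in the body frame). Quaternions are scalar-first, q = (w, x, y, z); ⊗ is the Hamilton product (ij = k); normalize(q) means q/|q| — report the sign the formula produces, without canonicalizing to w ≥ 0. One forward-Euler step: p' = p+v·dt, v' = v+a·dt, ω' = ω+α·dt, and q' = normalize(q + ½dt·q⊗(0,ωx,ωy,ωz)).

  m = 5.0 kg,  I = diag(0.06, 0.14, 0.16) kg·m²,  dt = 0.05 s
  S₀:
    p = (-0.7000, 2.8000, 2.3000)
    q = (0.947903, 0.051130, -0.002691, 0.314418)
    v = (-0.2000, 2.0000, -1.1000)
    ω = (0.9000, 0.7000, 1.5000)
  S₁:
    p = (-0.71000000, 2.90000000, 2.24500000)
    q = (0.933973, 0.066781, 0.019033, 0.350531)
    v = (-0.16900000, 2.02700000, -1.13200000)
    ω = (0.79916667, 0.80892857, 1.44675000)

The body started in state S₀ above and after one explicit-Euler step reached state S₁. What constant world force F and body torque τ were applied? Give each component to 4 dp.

F = (3.1000, 2.7000, -3.2000)
τ = (-0.1000, 0.1700, -0.1200)

ω₁ − ω₀ = (-0.10083333, 0.10892857, -0.05325000)
gyro term ω₀×Iω₀ = (0.0210, -0.1350, 0.0504)
applied torque τ = (-0.1000, 0.1700, -0.1200)
Δv = v₁−v₀ = (0.03100000, 0.02700000, -0.03200000)
F = m·Δv/dt = (3.1000, 2.7000, -3.2000)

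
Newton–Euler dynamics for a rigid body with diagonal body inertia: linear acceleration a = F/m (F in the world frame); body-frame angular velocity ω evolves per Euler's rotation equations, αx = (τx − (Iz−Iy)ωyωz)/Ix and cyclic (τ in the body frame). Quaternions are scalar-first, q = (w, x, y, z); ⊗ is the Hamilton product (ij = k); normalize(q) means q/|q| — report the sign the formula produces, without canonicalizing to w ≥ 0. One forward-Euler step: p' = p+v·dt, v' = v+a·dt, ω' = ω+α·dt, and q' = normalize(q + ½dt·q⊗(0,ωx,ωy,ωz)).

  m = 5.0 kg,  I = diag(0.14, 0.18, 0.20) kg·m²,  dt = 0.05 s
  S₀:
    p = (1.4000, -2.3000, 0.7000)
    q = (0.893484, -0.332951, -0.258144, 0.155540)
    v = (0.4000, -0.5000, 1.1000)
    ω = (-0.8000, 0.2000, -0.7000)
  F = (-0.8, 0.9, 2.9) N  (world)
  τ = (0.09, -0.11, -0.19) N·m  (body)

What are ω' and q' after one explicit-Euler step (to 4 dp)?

gyro term ω×Iω = (-0.0028, -0.0336, -0.0064)
angular accel α = (0.6629, -0.4244, -0.9180)
new body rate ω' = (-0.7669, 0.1788, -0.7459)
Hamilton product q⊗(0,ω) = (-0.1058540, -0.5651944, -0.1788009, -0.8985442)
q + ½dt·q⊗(0,ω), renormalized = (0.8905, -0.3470, -0.2625, 0.1330)

ω' = (-0.7669, 0.1788, -0.7459)
q' = (0.8905, -0.3470, -0.2625, 0.1330)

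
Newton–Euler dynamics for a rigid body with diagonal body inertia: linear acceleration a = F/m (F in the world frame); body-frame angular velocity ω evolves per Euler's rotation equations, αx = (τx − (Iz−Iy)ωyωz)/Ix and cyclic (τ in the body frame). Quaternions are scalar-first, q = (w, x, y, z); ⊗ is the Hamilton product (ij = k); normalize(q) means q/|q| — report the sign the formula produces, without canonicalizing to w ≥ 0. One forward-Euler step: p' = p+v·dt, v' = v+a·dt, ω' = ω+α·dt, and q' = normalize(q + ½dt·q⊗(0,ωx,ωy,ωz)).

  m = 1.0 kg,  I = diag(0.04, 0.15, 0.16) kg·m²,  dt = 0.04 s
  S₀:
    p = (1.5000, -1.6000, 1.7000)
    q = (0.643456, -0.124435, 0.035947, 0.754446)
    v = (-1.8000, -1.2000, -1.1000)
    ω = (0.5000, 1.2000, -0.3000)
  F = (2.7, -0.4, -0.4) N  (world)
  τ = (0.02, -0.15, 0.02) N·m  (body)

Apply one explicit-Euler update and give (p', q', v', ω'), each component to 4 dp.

p' = (1.4280, -1.6480, 1.6560)
q' = (0.6481, -0.1363, 0.0582, 0.7470)
v' = (-1.6920, -1.2160, -1.1160)
ω' = (0.5236, 1.1552, -0.3115)

(τ − ω×Iω)/I = (0.5900, -1.1200, -0.2875)
new body rate ω' = (0.5236, 1.1552, -0.3115)
Hamilton product q⊗(0,ω) = (0.2454149, -0.5943913, 1.1120397, -0.3603323)
updated quaternion q' = (0.6481, -0.1363, 0.0582, 0.7470)
new position p' = (1.4280, -1.6480, 1.6560)
v' = v + a·dt = (-1.6920, -1.2160, -1.1160)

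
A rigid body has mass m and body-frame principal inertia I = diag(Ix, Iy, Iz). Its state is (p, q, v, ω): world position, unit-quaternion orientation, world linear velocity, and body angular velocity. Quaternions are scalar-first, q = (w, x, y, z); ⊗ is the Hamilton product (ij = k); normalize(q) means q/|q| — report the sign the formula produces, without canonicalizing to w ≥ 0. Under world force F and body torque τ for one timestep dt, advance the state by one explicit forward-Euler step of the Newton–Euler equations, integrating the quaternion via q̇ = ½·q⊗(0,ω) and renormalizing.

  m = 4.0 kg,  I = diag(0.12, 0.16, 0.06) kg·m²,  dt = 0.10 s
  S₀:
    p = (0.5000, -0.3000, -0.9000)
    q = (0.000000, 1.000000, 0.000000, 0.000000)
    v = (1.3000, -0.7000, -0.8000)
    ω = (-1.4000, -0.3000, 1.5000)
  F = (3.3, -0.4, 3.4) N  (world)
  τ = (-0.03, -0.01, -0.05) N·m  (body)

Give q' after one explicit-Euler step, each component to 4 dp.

2q̇ = q⊗(0,ω) = (1.4000000, 0.0000000, -1.5000000, -0.3000000)
q' = normalize(q + ½dt·q⊗(0,ω)) = (0.0696, 0.9947, -0.0746, -0.0149)

q' = (0.0696, 0.9947, -0.0746, -0.0149)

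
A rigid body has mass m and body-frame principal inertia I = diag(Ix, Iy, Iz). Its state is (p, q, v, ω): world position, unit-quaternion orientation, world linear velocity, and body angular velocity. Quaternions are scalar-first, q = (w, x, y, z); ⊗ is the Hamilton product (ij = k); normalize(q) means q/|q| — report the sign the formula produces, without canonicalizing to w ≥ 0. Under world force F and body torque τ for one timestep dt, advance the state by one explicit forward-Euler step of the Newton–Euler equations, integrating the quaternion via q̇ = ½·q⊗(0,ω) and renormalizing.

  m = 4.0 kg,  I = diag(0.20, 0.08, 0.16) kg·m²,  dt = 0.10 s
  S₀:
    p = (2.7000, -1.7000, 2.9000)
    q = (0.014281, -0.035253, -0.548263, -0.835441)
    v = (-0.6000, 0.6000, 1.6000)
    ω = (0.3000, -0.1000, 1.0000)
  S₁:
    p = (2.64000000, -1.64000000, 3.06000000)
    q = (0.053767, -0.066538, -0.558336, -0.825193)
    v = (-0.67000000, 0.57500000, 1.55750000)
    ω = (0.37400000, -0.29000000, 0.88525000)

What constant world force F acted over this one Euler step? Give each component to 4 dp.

velocity change Δv = (-0.07000000, -0.02500000, -0.04250000)
m·(v₁−v₀)/dt = (-2.8000, -1.0000, -1.7000)

F = (-2.8000, -1.0000, -1.7000)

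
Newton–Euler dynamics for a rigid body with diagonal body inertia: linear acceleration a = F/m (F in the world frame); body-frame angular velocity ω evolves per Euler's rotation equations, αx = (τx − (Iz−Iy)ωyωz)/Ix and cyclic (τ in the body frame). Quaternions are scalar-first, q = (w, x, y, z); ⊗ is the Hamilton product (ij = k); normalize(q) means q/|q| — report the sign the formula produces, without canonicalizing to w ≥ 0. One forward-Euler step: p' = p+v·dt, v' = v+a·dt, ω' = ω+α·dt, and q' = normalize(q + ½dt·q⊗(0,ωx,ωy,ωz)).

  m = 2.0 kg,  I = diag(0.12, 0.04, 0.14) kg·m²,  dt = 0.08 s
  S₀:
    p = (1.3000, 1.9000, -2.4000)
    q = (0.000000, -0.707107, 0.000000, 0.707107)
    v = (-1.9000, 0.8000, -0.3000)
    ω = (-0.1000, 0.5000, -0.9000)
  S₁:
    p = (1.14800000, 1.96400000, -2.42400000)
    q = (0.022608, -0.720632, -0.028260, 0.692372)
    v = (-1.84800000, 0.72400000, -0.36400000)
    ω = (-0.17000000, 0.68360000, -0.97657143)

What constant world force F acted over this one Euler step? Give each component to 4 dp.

F = (1.3000, -1.9000, -1.6000)

v₁ − v₀ = (0.05200000, -0.07600000, -0.06400000)
applied force F = (1.3000, -1.9000, -1.6000)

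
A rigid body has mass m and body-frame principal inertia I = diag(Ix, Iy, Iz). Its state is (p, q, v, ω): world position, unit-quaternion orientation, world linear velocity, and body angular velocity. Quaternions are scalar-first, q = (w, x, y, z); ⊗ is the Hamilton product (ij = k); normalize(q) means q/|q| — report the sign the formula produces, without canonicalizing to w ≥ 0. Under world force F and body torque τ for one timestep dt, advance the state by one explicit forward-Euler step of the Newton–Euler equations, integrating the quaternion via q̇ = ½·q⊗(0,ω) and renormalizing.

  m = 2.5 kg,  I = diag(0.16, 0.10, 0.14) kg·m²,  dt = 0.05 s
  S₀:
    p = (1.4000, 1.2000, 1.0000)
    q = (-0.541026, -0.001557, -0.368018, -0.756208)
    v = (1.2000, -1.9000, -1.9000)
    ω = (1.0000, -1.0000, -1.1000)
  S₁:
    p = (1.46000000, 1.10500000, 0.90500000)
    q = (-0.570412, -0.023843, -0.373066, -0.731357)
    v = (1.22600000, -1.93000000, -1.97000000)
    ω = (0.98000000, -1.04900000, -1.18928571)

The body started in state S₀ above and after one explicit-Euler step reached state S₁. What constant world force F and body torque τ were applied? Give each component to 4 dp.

velocity change Δv = (0.02600000, -0.03000000, -0.07000000)
F = m·Δv/dt = (1.3000, -1.5000, -3.5000)
Δω = ω₁−ω₀ = (-0.02000000, -0.04900000, -0.08928571)
gyro term ω₀×Iω₀ = (0.0440, -0.0220, 0.0600)
I·α + gyro = (-0.0200, -0.1200, -0.1900)

F = (1.3000, -1.5000, -3.5000)
τ = (-0.0200, -0.1200, -0.1900)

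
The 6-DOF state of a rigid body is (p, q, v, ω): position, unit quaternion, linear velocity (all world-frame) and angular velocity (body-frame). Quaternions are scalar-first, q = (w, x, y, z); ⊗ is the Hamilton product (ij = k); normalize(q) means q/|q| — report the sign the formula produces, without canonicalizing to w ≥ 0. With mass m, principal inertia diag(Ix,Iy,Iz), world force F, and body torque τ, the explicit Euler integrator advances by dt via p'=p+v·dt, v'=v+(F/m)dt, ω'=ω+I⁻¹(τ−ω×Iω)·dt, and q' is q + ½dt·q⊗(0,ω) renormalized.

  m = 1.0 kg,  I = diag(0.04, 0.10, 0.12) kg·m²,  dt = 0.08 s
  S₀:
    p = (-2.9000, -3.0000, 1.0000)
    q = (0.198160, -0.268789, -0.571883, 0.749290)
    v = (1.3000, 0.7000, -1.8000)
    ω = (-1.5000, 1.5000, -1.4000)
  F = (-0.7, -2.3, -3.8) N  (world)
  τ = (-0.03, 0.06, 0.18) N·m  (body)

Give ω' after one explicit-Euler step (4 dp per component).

ω' = (-1.4760, 1.6824, -1.1900)

precession coupling ω×(Iω) = (-0.0420, -0.1680, -0.1350)
(τ − ω×Iω)/I = (0.3000, 2.2800, 2.6250)
ω' = ω + α·dt = (-1.4760, 1.6824, -1.1900)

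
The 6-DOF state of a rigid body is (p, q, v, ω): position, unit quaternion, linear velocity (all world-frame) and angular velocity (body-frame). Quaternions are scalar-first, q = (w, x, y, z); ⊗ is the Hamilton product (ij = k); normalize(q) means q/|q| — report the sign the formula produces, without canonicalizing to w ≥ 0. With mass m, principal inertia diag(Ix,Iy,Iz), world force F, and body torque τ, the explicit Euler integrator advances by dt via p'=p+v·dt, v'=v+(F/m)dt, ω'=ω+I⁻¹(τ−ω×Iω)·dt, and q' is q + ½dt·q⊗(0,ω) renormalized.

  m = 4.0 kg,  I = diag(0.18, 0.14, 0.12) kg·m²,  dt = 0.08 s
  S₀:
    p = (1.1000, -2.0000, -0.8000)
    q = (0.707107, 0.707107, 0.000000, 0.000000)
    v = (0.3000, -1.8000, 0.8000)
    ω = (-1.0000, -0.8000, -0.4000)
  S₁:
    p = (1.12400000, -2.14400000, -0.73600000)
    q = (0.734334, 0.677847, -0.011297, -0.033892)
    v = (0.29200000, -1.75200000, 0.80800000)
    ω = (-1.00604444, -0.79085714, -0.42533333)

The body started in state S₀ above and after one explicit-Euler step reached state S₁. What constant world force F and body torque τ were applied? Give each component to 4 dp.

velocity change Δv = (-0.00800000, 0.04800000, 0.00800000)
m·(v₁−v₀)/dt = (-0.4000, 2.4000, 0.4000)
Δω = ω₁−ω₀ = (-0.00604444, 0.00914286, -0.02533333)
ω₀×(Iω₀) = (-0.0064, 0.0240, -0.0320)
I·α + gyro = (-0.0200, 0.0400, -0.0700)

F = (-0.4000, 2.4000, 0.4000)
τ = (-0.0200, 0.0400, -0.0700)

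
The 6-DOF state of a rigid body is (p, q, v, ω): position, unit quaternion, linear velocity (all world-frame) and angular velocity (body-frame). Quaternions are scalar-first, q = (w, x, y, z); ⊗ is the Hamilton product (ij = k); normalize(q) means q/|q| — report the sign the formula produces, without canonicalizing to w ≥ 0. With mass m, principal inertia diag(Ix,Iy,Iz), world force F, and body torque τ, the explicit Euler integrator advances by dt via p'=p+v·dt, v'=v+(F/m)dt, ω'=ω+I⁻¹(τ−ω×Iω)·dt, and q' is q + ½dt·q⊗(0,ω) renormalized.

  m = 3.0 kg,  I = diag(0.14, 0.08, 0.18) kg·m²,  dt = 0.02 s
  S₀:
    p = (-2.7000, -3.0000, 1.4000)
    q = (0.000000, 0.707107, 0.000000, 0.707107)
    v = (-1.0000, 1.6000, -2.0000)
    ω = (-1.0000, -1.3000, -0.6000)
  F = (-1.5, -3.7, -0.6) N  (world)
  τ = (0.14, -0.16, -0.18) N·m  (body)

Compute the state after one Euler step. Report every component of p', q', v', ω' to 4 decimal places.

p' = (-2.7200, -2.9680, 1.3600)
q' = (0.0113, 0.7162, -0.0028, 0.6978)
v' = (-1.0100, 1.5753, -2.0040)
ω' = (-0.9911, -1.3340, -0.6113)

α = I⁻¹(τ − ω×Iω) = (0.4429, -1.7000, -0.5667)
new body rate ω' = (-0.9911, -1.3340, -0.6113)
q⊗(0,ω) = (1.1313712, 0.9192391, -0.2828428, -0.9192391)
updated quaternion q' = (0.0113, 0.7162, -0.0028, 0.6978)
new position p' = (-2.7200, -2.9680, 1.3600)
v + (F/m)dt = (-1.0100, 1.5753, -2.0040)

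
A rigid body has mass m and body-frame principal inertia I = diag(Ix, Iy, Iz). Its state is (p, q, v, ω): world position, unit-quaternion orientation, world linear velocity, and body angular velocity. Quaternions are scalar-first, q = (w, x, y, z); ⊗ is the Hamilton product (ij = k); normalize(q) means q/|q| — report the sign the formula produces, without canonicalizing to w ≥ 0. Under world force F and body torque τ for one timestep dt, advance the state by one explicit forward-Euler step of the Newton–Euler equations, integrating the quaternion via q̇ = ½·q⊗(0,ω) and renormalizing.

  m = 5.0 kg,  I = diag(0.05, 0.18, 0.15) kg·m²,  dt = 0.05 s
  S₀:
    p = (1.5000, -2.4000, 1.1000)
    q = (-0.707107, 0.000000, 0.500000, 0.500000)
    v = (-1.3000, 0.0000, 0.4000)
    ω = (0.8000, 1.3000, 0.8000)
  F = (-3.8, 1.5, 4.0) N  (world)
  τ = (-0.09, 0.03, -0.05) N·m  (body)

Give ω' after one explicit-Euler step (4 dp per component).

precession coupling ω×(Iω) = (-0.0312, -0.0640, 0.1352)
(τ − ω×Iω)/I = (-1.1760, 0.5222, -1.2347)
new body rate ω' = (0.7412, 1.3261, 0.7383)

ω' = (0.7412, 1.3261, 0.7383)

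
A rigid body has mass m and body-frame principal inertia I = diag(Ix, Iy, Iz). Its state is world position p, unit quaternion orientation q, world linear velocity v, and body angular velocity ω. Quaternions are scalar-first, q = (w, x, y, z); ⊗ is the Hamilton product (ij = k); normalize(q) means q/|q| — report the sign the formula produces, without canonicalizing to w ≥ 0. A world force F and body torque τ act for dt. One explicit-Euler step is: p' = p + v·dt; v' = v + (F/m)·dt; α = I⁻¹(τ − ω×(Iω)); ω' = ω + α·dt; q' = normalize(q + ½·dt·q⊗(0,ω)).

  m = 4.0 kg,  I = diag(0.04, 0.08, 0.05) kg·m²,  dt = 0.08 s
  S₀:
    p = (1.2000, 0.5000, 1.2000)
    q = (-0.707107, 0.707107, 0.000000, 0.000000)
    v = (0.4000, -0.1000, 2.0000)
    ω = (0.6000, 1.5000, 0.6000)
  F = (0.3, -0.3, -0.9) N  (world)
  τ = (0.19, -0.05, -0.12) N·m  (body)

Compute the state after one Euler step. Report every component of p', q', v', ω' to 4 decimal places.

gyro term ω×Iω = (-0.0270, -0.0036, 0.0360)
angular accel α = (5.4250, -0.5800, -3.1200)
ω + α·dt = (1.0340, 1.4536, 0.3504)
q⊗(0,ω) = (-0.4242642, -0.4242642, -1.4849247, 0.6363963)
updated quaternion q' = (-0.7224, 0.6885, -0.0593, 0.0254)
a = F/m = (0.0750, -0.0750, -0.2250)
p' = p + v·dt = (1.2320, 0.4920, 1.3600)
new velocity v' = (0.4060, -0.1060, 1.9820)

p' = (1.2320, 0.4920, 1.3600)
q' = (-0.7224, 0.6885, -0.0593, 0.0254)
v' = (0.4060, -0.1060, 1.9820)
ω' = (1.0340, 1.4536, 0.3504)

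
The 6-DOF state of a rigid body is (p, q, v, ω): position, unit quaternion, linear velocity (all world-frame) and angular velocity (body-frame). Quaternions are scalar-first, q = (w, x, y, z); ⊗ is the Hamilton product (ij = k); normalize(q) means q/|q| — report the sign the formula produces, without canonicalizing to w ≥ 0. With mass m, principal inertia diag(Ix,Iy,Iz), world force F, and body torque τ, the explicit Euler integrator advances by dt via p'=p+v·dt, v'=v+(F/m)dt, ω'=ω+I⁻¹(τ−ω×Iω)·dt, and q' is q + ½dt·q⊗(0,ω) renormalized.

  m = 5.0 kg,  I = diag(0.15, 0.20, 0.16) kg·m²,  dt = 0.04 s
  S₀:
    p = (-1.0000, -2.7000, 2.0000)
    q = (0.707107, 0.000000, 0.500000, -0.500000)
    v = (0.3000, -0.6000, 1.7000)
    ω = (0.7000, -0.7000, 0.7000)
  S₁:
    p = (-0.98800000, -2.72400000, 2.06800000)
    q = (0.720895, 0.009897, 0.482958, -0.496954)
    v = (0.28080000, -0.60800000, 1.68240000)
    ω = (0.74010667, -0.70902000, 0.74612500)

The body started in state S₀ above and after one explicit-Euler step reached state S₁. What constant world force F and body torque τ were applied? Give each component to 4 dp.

F = (-2.4000, -1.0000, -2.2000)
τ = (0.1700, -0.0500, 0.1600)

rate change Δω = (0.04010667, -0.00902000, 0.04612500)
I·α + gyro = (0.1700, -0.0500, 0.1600)
Δv = v₁−v₀ = (-0.01920000, -0.00800000, -0.01760000)
F = m·Δv/dt = (-2.4000, -1.0000, -2.2000)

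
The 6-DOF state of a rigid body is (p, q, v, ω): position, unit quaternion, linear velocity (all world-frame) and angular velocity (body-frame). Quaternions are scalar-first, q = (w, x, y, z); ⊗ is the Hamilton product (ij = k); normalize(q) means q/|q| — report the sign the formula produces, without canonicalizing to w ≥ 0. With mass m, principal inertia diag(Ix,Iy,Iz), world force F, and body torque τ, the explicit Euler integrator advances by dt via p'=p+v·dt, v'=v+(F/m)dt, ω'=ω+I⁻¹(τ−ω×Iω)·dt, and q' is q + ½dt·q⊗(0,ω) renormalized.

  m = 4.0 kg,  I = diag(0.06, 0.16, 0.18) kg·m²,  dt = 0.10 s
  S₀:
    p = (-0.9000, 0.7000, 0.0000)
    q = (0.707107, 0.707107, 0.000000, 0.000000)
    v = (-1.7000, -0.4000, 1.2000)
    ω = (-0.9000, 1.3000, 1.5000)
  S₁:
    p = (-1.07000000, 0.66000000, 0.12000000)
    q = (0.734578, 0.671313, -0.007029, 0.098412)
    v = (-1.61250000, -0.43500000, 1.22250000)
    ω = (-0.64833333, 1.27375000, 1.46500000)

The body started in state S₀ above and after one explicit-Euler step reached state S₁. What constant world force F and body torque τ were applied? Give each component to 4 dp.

F = (3.5000, -1.4000, 0.9000)
τ = (0.1900, 0.1200, -0.1800)

Δω = ω₁−ω₀ = (0.25166667, -0.02625000, -0.03500000)
applied torque τ = (0.1900, 0.1200, -0.1800)
v₁ − v₀ = (0.08750000, -0.03500000, 0.02250000)
applied force F = (3.5000, -1.4000, 0.9000)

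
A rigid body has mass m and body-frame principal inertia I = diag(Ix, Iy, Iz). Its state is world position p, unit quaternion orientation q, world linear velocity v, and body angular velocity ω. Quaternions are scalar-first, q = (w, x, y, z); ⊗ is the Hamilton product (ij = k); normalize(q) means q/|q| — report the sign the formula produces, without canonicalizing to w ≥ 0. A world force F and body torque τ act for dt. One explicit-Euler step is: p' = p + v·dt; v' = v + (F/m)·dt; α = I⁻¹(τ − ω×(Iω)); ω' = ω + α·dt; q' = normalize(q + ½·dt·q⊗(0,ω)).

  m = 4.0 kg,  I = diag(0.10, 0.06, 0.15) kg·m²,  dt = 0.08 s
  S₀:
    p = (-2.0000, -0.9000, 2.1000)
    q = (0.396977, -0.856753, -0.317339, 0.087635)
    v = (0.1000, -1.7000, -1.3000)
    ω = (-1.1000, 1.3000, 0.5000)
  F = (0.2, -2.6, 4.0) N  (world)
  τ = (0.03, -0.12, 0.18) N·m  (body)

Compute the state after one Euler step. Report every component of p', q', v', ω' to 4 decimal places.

gyro term ω×Iω = (0.0585, 0.0275, 0.0572)
(τ − ω×Iω)/I = (-0.2850, -2.4583, 0.8187)
ω + α·dt = (-1.1228, 1.1033, 0.5655)
2q̇ = q⊗(0,ω) = (-0.5737051, -0.7092697, 0.8480481, -1.2643633)
q' = normalize(q + ½dt·q⊗(0,ω)) = (0.3731, -0.8829, -0.2827, 0.0370)
linear accel F/m = (0.0500, -0.6500, 1.0000)
p' = p + v·dt = (-1.9920, -1.0360, 1.9960)
v + (F/m)dt = (0.1040, -1.7520, -1.2200)

p' = (-1.9920, -1.0360, 1.9960)
q' = (0.3731, -0.8829, -0.2827, 0.0370)
v' = (0.1040, -1.7520, -1.2200)
ω' = (-1.1228, 1.1033, 0.5655)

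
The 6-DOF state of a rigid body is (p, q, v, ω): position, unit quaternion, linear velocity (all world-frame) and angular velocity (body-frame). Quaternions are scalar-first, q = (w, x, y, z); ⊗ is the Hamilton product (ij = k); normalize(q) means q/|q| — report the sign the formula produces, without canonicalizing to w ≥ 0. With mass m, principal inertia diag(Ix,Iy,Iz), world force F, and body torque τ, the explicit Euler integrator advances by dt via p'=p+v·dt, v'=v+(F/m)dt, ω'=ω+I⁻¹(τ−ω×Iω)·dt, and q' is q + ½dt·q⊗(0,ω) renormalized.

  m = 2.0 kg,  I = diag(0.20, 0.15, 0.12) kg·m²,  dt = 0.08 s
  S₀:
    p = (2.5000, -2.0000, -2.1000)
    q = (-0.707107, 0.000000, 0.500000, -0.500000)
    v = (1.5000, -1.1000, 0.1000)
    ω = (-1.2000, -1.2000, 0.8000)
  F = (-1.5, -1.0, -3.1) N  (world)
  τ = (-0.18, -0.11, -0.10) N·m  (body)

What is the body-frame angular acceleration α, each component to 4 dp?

precession coupling ω×(Iω) = (0.0288, -0.0768, -0.0720)
(τ − ω×Iω)/I = (-1.0440, -0.2213, -0.2333)

α = (-1.0440, -0.2213, -0.2333)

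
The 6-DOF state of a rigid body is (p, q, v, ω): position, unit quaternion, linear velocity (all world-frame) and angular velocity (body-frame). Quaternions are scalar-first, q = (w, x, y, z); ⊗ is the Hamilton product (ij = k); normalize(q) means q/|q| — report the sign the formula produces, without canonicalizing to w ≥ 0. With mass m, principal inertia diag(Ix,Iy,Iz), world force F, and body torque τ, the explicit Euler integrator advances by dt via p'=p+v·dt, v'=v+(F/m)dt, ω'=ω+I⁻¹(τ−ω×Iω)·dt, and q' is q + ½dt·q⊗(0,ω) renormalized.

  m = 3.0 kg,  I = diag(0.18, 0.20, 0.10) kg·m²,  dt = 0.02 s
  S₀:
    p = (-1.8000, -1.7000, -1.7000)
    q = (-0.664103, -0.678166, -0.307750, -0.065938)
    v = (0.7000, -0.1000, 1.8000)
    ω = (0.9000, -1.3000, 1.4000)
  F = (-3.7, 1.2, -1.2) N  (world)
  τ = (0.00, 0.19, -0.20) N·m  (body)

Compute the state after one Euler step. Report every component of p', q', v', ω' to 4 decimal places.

a = (-1.2333, 0.4000, -0.4000)
new position p' = (-1.7860, -1.7020, -1.6640)
new velocity v' = (0.6753, -0.0920, 1.7920)
angular accel α = (-1.0111, 0.4460, -1.7660)
new body rate ω' = (0.8798, -1.2911, 1.3647)
2q̇ = q⊗(0,ω) = (0.3025876, -1.1142621, 1.7534221, 0.2288466)
updated quaternion q' = (-0.6609, -0.6892, -0.2902, -0.0636)

p' = (-1.7860, -1.7020, -1.6640)
q' = (-0.6609, -0.6892, -0.2902, -0.0636)
v' = (0.6753, -0.0920, 1.7920)
ω' = (0.8798, -1.2911, 1.3647)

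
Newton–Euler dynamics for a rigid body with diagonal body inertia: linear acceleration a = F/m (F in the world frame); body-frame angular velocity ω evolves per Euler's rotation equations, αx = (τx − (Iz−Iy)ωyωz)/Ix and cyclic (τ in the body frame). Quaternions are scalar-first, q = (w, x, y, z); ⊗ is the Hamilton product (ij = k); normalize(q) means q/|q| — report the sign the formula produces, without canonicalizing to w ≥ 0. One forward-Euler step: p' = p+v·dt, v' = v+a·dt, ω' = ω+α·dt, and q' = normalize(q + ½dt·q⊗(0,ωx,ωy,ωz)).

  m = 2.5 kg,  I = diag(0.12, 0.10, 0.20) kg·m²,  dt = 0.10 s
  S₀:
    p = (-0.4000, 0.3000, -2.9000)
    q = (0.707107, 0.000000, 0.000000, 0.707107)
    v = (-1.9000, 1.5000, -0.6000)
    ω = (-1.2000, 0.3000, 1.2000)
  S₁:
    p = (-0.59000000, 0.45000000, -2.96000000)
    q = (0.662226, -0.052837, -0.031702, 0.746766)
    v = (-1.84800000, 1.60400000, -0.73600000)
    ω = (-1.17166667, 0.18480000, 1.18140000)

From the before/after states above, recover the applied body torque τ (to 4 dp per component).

ω₁ − ω₀ = (0.02833333, -0.11520000, -0.01860000)
gyro term ω₀×Iω₀ = (0.0360, 0.1152, 0.0072)
I·α + gyro = (0.0700, 0.0000, -0.0300)

τ = (0.0700, 0.0000, -0.0300)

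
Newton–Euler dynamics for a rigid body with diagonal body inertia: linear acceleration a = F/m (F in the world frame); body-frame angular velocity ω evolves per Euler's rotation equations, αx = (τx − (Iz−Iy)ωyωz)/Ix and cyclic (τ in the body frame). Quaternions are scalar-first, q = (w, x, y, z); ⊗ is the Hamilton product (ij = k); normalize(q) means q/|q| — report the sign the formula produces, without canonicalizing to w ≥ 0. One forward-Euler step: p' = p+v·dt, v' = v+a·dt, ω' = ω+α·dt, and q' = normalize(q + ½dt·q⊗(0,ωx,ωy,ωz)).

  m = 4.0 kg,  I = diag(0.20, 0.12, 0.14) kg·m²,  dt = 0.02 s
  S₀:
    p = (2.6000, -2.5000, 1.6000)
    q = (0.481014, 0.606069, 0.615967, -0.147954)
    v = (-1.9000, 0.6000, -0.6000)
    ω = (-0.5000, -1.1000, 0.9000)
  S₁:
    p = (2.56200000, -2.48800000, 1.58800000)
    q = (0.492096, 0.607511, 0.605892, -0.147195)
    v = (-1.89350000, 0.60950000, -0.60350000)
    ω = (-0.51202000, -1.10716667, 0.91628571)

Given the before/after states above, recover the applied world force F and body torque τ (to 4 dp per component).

velocity change Δv = (0.00650000, 0.00950000, -0.00350000)
F = m·Δv/dt = (1.3000, 1.9000, -0.7000)
Δω = ω₁−ω₀ = (-0.01202000, -0.00716667, 0.01628571)
ω₀×(Iω₀) = (-0.0198, -0.0270, -0.0440)
applied torque τ = (-0.1400, -0.0700, 0.0700)

F = (1.3000, 1.9000, -0.7000)
τ = (-0.1400, -0.0700, 0.0700)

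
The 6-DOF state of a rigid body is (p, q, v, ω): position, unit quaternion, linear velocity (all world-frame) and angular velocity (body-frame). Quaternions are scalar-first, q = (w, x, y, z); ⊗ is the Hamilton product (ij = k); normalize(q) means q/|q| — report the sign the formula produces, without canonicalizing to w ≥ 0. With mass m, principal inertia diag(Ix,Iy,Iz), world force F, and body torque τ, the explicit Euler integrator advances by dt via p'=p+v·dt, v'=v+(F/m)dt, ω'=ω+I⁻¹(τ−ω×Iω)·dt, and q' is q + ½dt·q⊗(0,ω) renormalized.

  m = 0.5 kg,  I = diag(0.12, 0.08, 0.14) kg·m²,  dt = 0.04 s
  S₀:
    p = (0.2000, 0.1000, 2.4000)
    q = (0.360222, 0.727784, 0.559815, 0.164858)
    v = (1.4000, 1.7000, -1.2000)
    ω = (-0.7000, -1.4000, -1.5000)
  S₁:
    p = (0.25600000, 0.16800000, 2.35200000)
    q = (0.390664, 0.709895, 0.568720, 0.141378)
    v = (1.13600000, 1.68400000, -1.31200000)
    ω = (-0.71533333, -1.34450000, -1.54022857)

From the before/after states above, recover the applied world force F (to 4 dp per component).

F = (-3.3000, -0.2000, -1.4000)

velocity change Δv = (-0.26400000, -0.01600000, -0.11200000)
F = m·Δv/dt = (-3.3000, -0.2000, -1.4000)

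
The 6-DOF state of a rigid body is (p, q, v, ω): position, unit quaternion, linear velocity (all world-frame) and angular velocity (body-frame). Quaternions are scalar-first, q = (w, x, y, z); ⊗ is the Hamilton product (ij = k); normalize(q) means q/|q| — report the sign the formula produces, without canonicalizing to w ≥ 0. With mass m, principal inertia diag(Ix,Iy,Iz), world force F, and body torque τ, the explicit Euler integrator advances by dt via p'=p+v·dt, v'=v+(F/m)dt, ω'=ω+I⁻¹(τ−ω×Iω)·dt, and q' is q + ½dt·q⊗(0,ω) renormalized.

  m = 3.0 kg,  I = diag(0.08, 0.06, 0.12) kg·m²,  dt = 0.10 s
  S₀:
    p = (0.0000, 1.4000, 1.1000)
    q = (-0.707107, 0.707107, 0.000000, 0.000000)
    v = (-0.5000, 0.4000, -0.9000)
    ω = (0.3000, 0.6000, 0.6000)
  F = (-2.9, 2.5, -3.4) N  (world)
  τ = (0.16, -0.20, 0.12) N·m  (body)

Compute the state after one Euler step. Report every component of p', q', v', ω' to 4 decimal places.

angular accel α = (1.7300, -3.2133, 1.0300)
new body rate ω' = (0.4730, 0.2787, 0.7030)
2q̇ = q⊗(0,ω) = (-0.2121321, -0.2121321, -0.8485284, 0.0000000)
updated quaternion q' = (-0.7170, 0.6958, -0.0424, 0.0000)
linear accel F/m = (-0.9667, 0.8333, -1.1333)
p + v·dt = (-0.0500, 1.4400, 1.0100)
new velocity v' = (-0.5967, 0.4833, -1.0133)

p' = (-0.0500, 1.4400, 1.0100)
q' = (-0.7170, 0.6958, -0.0424, 0.0000)
v' = (-0.5967, 0.4833, -1.0133)
ω' = (0.4730, 0.2787, 0.7030)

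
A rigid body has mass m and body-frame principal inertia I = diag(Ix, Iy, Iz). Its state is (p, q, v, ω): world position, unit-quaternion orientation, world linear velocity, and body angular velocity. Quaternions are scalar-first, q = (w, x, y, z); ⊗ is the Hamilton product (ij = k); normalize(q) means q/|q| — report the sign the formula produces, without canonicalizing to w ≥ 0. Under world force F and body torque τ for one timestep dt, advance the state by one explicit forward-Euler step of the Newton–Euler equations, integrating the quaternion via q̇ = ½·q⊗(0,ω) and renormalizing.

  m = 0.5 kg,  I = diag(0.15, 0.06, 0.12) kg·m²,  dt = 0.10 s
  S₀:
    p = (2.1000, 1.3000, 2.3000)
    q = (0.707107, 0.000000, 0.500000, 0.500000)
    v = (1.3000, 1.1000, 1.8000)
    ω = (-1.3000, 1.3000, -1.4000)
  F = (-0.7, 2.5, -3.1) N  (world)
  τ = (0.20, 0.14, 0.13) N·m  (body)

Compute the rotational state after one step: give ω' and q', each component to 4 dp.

ω' = (-1.0939, 1.4423, -1.4184)
q' = (0.7049, -0.1127, 0.5101, 0.4798)

α = I⁻¹(τ − ω×Iω) = (2.0613, 1.4233, -0.1842)
new body rate ω' = (-1.0939, 1.4423, -1.4184)
Hamilton product q⊗(0,ω) = (0.0500000, -2.2692391, 0.2692391, -0.3399498)
q' = normalize(q + ½dt·q⊗(0,ω)) = (0.7049, -0.1127, 0.5101, 0.4798)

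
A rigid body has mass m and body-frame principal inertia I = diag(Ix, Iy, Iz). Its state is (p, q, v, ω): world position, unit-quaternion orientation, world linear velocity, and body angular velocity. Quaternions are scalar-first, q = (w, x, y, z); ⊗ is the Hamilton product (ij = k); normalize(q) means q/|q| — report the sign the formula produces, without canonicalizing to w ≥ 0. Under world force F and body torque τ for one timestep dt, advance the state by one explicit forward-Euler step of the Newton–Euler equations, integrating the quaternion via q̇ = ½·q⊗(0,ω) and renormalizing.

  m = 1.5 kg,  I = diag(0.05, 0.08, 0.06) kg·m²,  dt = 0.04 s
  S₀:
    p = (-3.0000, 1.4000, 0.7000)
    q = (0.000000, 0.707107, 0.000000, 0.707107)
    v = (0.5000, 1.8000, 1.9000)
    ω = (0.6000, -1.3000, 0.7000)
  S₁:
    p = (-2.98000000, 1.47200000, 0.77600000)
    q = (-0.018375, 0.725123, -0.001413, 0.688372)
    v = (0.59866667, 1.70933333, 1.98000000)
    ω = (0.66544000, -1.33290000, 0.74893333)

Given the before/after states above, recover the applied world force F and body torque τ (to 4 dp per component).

F = (3.7000, -3.4000, 3.0000)
τ = (0.1000, -0.0700, 0.0500)

velocity change Δv = (0.09866667, -0.09066667, 0.08000000)
F = m·Δv/dt = (3.7000, -3.4000, 3.0000)
Δω = ω₁−ω₀ = (0.06544000, -0.03290000, 0.04893333)
ω₀×(Iω₀) = (0.0182, -0.0042, -0.0234)
applied torque τ = (0.1000, -0.0700, 0.0500)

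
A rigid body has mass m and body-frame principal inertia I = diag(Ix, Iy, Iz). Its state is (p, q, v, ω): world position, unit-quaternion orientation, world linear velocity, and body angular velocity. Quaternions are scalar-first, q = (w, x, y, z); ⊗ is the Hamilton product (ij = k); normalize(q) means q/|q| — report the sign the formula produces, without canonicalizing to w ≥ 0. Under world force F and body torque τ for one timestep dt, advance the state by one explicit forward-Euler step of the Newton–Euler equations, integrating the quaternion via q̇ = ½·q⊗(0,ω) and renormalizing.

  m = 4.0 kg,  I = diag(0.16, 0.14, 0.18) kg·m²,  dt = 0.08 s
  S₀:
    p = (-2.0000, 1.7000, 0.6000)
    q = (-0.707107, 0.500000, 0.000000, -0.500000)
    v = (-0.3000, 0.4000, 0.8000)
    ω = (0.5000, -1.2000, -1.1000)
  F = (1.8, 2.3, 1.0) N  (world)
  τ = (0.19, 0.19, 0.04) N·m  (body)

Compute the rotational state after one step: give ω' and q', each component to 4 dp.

(τ − ω×Iω)/I = (0.8575, 1.2786, 0.1556)
new body rate ω' = (0.5686, -1.0977, -1.0876)
2q̇ = q⊗(0,ω) = (-0.8000000, -0.9535535, 1.1485284, 0.1778177)
q' = normalize(q + ½dt·q⊗(0,ω)) = (-0.7374, 0.4608, 0.0458, -0.4917)

ω' = (0.5686, -1.0977, -1.0876)
q' = (-0.7374, 0.4608, 0.0458, -0.4917)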